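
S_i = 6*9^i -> [6, 54, 486, 4374, 39366]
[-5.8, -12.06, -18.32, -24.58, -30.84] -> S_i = -5.80 + -6.26*i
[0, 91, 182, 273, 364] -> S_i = 0 + 91*i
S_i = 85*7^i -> [85, 595, 4165, 29155, 204085]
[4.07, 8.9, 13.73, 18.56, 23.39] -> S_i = 4.07 + 4.83*i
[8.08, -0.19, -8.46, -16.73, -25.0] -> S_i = 8.08 + -8.27*i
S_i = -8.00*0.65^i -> [-8.0, -5.2, -3.38, -2.2, -1.43]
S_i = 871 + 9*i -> [871, 880, 889, 898, 907]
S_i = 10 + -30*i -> [10, -20, -50, -80, -110]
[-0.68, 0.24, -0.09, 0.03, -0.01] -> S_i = -0.68*(-0.36)^i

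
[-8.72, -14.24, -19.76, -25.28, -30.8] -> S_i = -8.72 + -5.52*i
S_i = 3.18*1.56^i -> [3.18, 4.96, 7.74, 12.07, 18.83]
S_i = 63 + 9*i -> [63, 72, 81, 90, 99]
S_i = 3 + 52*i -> [3, 55, 107, 159, 211]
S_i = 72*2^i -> [72, 144, 288, 576, 1152]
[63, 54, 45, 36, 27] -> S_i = 63 + -9*i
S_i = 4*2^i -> [4, 8, 16, 32, 64]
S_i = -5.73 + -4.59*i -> [-5.73, -10.32, -14.91, -19.5, -24.09]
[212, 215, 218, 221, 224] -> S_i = 212 + 3*i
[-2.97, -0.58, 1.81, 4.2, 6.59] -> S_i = -2.97 + 2.39*i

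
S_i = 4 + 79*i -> [4, 83, 162, 241, 320]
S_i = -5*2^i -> [-5, -10, -20, -40, -80]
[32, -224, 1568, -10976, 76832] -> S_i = 32*-7^i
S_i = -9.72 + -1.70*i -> [-9.72, -11.42, -13.12, -14.82, -16.52]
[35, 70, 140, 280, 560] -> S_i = 35*2^i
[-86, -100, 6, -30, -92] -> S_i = Random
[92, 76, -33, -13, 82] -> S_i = Random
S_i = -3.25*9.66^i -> [-3.25, -31.4, -303.28, -2929.64, -28300.35]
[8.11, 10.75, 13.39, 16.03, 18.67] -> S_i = 8.11 + 2.64*i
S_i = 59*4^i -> [59, 236, 944, 3776, 15104]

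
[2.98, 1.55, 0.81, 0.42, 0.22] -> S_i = 2.98*0.52^i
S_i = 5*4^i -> [5, 20, 80, 320, 1280]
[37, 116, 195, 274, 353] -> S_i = 37 + 79*i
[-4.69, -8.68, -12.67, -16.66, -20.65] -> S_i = -4.69 + -3.99*i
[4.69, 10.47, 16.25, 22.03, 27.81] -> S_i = 4.69 + 5.78*i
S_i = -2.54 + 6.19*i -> [-2.54, 3.65, 9.84, 16.03, 22.22]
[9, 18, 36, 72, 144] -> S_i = 9*2^i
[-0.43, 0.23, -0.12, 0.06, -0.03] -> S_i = -0.43*(-0.53)^i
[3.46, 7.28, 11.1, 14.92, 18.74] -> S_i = 3.46 + 3.82*i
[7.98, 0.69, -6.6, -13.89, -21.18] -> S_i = 7.98 + -7.29*i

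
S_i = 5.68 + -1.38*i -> [5.68, 4.3, 2.92, 1.54, 0.16]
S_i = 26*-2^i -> [26, -52, 104, -208, 416]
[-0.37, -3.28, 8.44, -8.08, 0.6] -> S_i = Random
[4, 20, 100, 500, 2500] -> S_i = 4*5^i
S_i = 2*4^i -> [2, 8, 32, 128, 512]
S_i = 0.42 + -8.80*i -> [0.42, -8.38, -17.18, -25.98, -34.78]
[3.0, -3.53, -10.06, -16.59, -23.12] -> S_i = 3.00 + -6.53*i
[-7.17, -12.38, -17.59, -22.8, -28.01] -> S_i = -7.17 + -5.21*i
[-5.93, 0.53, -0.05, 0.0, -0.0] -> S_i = -5.93*(-0.09)^i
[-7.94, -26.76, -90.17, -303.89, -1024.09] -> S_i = -7.94*3.37^i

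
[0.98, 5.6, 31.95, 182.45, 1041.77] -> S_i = 0.98*5.71^i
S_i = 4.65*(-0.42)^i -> [4.65, -1.95, 0.82, -0.34, 0.14]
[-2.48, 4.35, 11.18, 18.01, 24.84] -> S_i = -2.48 + 6.83*i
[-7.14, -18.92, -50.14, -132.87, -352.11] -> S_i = -7.14*2.65^i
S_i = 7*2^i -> [7, 14, 28, 56, 112]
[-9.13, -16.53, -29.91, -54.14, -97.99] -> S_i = -9.13*1.81^i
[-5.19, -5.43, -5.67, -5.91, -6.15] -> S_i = -5.19 + -0.24*i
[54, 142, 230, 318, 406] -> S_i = 54 + 88*i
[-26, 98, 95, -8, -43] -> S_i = Random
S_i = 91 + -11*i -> [91, 80, 69, 58, 47]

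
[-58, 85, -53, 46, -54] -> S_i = Random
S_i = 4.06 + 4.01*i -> [4.06, 8.07, 12.08, 16.09, 20.1]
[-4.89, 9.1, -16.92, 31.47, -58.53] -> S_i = -4.89*(-1.86)^i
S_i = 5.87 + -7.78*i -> [5.87, -1.91, -9.69, -17.47, -25.25]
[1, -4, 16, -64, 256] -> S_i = 1*-4^i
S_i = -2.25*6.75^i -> [-2.25, -15.19, -102.52, -691.98, -4670.87]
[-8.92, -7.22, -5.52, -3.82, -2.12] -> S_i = -8.92 + 1.70*i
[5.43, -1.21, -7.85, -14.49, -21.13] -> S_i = 5.43 + -6.64*i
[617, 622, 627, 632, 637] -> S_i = 617 + 5*i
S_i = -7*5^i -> [-7, -35, -175, -875, -4375]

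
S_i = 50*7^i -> [50, 350, 2450, 17150, 120050]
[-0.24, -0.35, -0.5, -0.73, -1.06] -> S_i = -0.24*1.45^i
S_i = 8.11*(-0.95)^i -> [8.11, -7.7, 7.32, -6.95, 6.61]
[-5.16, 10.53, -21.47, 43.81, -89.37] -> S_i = -5.16*(-2.04)^i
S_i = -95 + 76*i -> [-95, -19, 57, 133, 209]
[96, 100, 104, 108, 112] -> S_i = 96 + 4*i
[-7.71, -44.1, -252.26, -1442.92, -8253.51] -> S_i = -7.71*5.72^i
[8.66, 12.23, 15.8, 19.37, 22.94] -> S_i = 8.66 + 3.57*i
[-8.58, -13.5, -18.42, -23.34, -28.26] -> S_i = -8.58 + -4.92*i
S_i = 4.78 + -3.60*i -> [4.78, 1.18, -2.42, -6.02, -9.62]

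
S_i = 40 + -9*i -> [40, 31, 22, 13, 4]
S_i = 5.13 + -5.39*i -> [5.13, -0.26, -5.65, -11.04, -16.43]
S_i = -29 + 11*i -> [-29, -18, -7, 4, 15]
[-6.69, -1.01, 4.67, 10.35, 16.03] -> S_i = -6.69 + 5.68*i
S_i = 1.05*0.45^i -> [1.05, 0.47, 0.21, 0.1, 0.04]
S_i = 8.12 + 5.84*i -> [8.12, 13.96, 19.8, 25.64, 31.48]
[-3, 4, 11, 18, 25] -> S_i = -3 + 7*i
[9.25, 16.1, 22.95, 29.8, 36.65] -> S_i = 9.25 + 6.85*i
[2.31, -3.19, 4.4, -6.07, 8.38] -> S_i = 2.31*(-1.38)^i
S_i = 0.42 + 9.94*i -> [0.42, 10.36, 20.3, 30.24, 40.18]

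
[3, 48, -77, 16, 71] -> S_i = Random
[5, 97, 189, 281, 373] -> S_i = 5 + 92*i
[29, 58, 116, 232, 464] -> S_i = 29*2^i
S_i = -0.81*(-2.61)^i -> [-0.81, 2.11, -5.52, 14.4, -37.59]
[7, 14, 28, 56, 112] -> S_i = 7*2^i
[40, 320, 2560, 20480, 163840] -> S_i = 40*8^i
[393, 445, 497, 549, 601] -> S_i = 393 + 52*i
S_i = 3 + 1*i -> [3, 4, 5, 6, 7]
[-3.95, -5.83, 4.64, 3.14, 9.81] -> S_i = Random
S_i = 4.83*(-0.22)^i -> [4.83, -1.06, 0.23, -0.05, 0.01]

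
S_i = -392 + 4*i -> [-392, -388, -384, -380, -376]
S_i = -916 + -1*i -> [-916, -917, -918, -919, -920]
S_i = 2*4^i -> [2, 8, 32, 128, 512]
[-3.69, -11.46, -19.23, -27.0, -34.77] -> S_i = -3.69 + -7.77*i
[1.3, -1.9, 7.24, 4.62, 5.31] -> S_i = Random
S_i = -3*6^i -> [-3, -18, -108, -648, -3888]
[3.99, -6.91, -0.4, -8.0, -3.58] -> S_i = Random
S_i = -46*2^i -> [-46, -92, -184, -368, -736]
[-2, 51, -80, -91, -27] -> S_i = Random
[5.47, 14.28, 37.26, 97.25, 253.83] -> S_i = 5.47*2.61^i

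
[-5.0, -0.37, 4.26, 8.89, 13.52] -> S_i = -5.00 + 4.63*i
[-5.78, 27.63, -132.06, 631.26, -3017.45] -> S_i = -5.78*(-4.78)^i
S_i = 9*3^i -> [9, 27, 81, 243, 729]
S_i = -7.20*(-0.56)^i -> [-7.2, 4.03, -2.26, 1.26, -0.71]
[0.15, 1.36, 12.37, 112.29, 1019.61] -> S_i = 0.15*9.08^i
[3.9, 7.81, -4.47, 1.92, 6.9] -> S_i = Random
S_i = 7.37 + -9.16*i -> [7.37, -1.79, -10.95, -20.11, -29.27]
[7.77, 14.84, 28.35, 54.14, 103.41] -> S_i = 7.77*1.91^i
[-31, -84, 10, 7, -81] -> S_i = Random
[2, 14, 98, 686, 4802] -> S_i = 2*7^i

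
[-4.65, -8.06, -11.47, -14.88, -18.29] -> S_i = -4.65 + -3.41*i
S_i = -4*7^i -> [-4, -28, -196, -1372, -9604]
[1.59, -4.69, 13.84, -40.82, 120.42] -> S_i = 1.59*(-2.95)^i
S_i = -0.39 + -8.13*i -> [-0.39, -8.52, -16.65, -24.78, -32.91]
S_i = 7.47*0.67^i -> [7.47, 5.0, 3.35, 2.25, 1.51]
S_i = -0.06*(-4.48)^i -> [-0.06, 0.27, -1.2, 5.39, -24.17]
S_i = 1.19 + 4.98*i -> [1.19, 6.17, 11.15, 16.13, 21.11]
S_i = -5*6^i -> [-5, -30, -180, -1080, -6480]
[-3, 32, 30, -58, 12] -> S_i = Random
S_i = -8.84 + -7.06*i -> [-8.84, -15.9, -22.96, -30.02, -37.08]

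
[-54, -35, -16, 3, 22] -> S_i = -54 + 19*i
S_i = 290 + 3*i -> [290, 293, 296, 299, 302]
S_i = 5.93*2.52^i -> [5.93, 14.94, 37.66, 94.9, 239.14]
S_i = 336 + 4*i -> [336, 340, 344, 348, 352]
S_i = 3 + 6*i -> [3, 9, 15, 21, 27]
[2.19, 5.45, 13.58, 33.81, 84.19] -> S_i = 2.19*2.49^i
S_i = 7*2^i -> [7, 14, 28, 56, 112]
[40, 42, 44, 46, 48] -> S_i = 40 + 2*i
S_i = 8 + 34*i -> [8, 42, 76, 110, 144]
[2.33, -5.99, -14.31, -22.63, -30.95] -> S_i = 2.33 + -8.32*i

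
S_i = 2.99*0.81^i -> [2.99, 2.42, 1.96, 1.59, 1.29]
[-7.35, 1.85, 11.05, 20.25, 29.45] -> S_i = -7.35 + 9.20*i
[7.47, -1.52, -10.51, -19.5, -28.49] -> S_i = 7.47 + -8.99*i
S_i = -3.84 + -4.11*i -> [-3.84, -7.95, -12.06, -16.17, -20.28]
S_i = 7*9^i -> [7, 63, 567, 5103, 45927]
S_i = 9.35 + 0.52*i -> [9.35, 9.87, 10.39, 10.91, 11.43]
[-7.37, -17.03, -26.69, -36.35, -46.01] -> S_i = -7.37 + -9.66*i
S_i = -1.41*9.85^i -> [-1.41, -13.89, -136.8, -1347.5, -13272.85]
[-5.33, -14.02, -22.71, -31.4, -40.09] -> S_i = -5.33 + -8.69*i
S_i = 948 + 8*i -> [948, 956, 964, 972, 980]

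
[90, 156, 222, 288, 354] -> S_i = 90 + 66*i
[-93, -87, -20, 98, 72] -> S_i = Random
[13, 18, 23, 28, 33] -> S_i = 13 + 5*i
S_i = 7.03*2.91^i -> [7.03, 20.46, 59.53, 173.23, 504.11]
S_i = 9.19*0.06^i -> [9.19, 0.55, 0.03, 0.0, 0.0]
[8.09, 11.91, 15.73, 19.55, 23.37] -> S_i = 8.09 + 3.82*i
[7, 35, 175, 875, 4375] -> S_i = 7*5^i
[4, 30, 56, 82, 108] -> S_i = 4 + 26*i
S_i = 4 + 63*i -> [4, 67, 130, 193, 256]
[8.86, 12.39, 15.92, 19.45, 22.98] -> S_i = 8.86 + 3.53*i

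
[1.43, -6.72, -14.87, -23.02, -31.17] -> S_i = 1.43 + -8.15*i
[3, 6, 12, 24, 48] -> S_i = 3*2^i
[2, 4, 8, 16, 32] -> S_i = 2*2^i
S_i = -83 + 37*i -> [-83, -46, -9, 28, 65]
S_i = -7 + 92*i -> [-7, 85, 177, 269, 361]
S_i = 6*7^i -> [6, 42, 294, 2058, 14406]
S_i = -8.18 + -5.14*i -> [-8.18, -13.32, -18.46, -23.6, -28.74]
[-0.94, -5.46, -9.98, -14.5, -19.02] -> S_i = -0.94 + -4.52*i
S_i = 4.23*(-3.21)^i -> [4.23, -13.58, 43.59, -139.91, 449.12]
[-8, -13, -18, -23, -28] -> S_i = -8 + -5*i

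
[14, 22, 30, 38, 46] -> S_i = 14 + 8*i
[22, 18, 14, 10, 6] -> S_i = 22 + -4*i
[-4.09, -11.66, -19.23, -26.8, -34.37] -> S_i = -4.09 + -7.57*i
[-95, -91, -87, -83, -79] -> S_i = -95 + 4*i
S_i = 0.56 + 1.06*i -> [0.56, 1.62, 2.68, 3.74, 4.8]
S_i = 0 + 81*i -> [0, 81, 162, 243, 324]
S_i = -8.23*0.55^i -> [-8.23, -4.53, -2.49, -1.37, -0.75]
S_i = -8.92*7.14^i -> [-8.92, -63.69, -454.74, -3246.83, -23182.36]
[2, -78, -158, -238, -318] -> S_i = 2 + -80*i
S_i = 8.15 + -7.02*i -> [8.15, 1.13, -5.89, -12.91, -19.93]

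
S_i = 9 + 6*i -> [9, 15, 21, 27, 33]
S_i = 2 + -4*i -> [2, -2, -6, -10, -14]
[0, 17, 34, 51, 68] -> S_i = 0 + 17*i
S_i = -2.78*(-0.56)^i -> [-2.78, 1.56, -0.87, 0.49, -0.27]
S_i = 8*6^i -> [8, 48, 288, 1728, 10368]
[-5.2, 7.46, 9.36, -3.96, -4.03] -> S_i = Random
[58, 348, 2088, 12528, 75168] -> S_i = 58*6^i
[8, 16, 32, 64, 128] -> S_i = 8*2^i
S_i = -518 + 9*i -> [-518, -509, -500, -491, -482]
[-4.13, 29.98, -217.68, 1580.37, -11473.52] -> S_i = -4.13*(-7.26)^i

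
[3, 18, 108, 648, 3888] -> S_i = 3*6^i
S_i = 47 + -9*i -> [47, 38, 29, 20, 11]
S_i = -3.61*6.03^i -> [-3.61, -21.77, -131.26, -791.51, -4772.84]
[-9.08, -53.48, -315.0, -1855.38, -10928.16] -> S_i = -9.08*5.89^i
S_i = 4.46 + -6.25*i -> [4.46, -1.79, -8.04, -14.29, -20.54]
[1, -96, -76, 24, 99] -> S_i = Random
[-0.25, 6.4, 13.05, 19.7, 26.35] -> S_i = -0.25 + 6.65*i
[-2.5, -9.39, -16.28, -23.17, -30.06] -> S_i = -2.50 + -6.89*i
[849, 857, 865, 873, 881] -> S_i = 849 + 8*i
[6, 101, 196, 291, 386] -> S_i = 6 + 95*i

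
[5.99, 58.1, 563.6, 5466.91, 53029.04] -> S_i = 5.99*9.70^i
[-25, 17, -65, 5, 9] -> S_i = Random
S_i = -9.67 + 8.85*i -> [-9.67, -0.82, 8.03, 16.88, 25.73]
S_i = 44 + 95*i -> [44, 139, 234, 329, 424]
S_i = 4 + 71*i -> [4, 75, 146, 217, 288]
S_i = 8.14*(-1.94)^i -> [8.14, -15.79, 30.64, -59.43, 115.3]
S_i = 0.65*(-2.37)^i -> [0.65, -1.54, 3.65, -8.65, 20.51]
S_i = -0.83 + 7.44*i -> [-0.83, 6.61, 14.05, 21.49, 28.93]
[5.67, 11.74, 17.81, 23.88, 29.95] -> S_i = 5.67 + 6.07*i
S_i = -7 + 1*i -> [-7, -6, -5, -4, -3]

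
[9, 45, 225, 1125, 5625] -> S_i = 9*5^i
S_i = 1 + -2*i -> [1, -1, -3, -5, -7]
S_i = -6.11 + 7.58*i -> [-6.11, 1.47, 9.05, 16.63, 24.21]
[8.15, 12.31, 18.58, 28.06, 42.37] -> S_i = 8.15*1.51^i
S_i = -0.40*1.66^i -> [-0.4, -0.66, -1.1, -1.83, -3.04]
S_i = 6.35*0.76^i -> [6.35, 4.83, 3.67, 2.79, 2.12]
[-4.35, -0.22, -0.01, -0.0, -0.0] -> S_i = -4.35*0.05^i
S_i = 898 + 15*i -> [898, 913, 928, 943, 958]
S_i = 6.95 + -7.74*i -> [6.95, -0.79, -8.53, -16.27, -24.01]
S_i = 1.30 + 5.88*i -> [1.3, 7.18, 13.06, 18.94, 24.82]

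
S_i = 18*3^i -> [18, 54, 162, 486, 1458]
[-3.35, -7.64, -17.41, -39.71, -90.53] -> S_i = -3.35*2.28^i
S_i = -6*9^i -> [-6, -54, -486, -4374, -39366]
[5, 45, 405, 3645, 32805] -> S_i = 5*9^i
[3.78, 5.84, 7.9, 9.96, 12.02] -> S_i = 3.78 + 2.06*i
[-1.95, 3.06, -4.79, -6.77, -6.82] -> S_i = Random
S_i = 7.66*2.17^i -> [7.66, 16.62, 36.07, 78.27, 169.85]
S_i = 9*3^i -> [9, 27, 81, 243, 729]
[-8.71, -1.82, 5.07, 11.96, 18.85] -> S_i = -8.71 + 6.89*i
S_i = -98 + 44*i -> [-98, -54, -10, 34, 78]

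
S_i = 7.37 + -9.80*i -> [7.37, -2.43, -12.23, -22.03, -31.83]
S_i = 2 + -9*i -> [2, -7, -16, -25, -34]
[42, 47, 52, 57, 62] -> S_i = 42 + 5*i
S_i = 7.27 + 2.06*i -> [7.27, 9.33, 11.39, 13.45, 15.51]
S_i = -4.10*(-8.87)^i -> [-4.1, 36.37, -322.58, 2861.24, -25379.22]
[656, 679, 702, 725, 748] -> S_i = 656 + 23*i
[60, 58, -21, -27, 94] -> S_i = Random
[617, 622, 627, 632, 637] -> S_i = 617 + 5*i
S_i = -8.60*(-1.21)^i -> [-8.6, 10.41, -12.59, 15.24, -18.43]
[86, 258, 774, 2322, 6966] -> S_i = 86*3^i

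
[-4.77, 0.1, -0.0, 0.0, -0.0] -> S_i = -4.77*(-0.02)^i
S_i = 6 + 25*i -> [6, 31, 56, 81, 106]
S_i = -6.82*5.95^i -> [-6.82, -40.58, -241.45, -1436.6, -8547.76]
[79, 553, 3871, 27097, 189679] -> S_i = 79*7^i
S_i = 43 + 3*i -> [43, 46, 49, 52, 55]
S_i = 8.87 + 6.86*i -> [8.87, 15.73, 22.59, 29.45, 36.31]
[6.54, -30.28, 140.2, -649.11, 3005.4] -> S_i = 6.54*(-4.63)^i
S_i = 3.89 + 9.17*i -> [3.89, 13.06, 22.23, 31.4, 40.57]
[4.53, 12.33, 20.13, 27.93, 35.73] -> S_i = 4.53 + 7.80*i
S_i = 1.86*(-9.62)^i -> [1.86, -17.89, 172.13, -1655.92, 15929.91]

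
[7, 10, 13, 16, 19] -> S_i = 7 + 3*i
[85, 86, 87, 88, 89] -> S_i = 85 + 1*i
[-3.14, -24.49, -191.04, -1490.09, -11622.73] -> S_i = -3.14*7.80^i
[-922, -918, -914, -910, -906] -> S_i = -922 + 4*i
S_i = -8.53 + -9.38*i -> [-8.53, -17.91, -27.29, -36.67, -46.05]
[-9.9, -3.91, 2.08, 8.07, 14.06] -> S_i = -9.90 + 5.99*i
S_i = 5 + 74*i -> [5, 79, 153, 227, 301]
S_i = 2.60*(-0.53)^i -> [2.6, -1.38, 0.73, -0.39, 0.21]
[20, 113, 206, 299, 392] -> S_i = 20 + 93*i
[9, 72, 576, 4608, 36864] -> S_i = 9*8^i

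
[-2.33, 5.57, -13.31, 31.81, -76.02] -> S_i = -2.33*(-2.39)^i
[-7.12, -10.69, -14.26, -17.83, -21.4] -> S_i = -7.12 + -3.57*i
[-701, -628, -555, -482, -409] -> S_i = -701 + 73*i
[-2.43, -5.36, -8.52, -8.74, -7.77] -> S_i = Random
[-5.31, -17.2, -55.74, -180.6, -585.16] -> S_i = -5.31*3.24^i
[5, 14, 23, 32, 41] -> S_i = 5 + 9*i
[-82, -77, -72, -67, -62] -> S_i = -82 + 5*i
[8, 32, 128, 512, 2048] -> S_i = 8*4^i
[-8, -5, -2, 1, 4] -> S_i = -8 + 3*i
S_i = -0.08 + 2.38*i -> [-0.08, 2.3, 4.68, 7.06, 9.44]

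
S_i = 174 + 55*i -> [174, 229, 284, 339, 394]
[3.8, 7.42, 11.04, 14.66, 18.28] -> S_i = 3.80 + 3.62*i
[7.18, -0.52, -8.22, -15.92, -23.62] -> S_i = 7.18 + -7.70*i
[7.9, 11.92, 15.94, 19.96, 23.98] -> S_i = 7.90 + 4.02*i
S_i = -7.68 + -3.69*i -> [-7.68, -11.37, -15.06, -18.75, -22.44]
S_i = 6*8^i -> [6, 48, 384, 3072, 24576]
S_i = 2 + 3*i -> [2, 5, 8, 11, 14]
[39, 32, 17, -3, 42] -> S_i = Random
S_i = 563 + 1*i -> [563, 564, 565, 566, 567]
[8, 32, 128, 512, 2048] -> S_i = 8*4^i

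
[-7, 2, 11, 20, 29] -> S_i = -7 + 9*i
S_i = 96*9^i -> [96, 864, 7776, 69984, 629856]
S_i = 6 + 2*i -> [6, 8, 10, 12, 14]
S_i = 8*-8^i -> [8, -64, 512, -4096, 32768]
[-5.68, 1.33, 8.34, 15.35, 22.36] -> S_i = -5.68 + 7.01*i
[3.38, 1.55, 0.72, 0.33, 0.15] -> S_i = 3.38*0.46^i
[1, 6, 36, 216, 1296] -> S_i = 1*6^i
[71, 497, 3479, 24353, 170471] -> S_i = 71*7^i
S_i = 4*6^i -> [4, 24, 144, 864, 5184]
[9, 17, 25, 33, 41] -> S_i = 9 + 8*i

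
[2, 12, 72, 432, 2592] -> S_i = 2*6^i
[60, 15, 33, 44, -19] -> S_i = Random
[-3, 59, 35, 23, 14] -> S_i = Random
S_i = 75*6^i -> [75, 450, 2700, 16200, 97200]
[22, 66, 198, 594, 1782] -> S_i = 22*3^i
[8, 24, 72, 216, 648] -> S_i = 8*3^i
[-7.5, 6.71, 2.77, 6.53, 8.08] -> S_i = Random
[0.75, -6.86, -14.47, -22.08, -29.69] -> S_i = 0.75 + -7.61*i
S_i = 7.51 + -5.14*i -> [7.51, 2.37, -2.77, -7.91, -13.05]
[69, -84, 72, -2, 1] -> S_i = Random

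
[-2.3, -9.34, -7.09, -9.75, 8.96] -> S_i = Random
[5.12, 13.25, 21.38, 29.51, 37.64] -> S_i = 5.12 + 8.13*i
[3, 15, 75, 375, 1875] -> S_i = 3*5^i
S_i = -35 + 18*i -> [-35, -17, 1, 19, 37]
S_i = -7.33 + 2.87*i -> [-7.33, -4.46, -1.59, 1.28, 4.15]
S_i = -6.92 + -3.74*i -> [-6.92, -10.66, -14.4, -18.14, -21.88]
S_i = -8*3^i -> [-8, -24, -72, -216, -648]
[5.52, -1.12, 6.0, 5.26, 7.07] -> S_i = Random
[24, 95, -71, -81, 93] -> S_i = Random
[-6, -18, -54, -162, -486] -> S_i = -6*3^i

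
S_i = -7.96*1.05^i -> [-7.96, -8.36, -8.78, -9.21, -9.68]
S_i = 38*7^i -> [38, 266, 1862, 13034, 91238]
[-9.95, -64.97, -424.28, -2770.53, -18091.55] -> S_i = -9.95*6.53^i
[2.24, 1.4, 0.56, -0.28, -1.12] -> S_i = 2.24 + -0.84*i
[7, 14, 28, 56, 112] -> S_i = 7*2^i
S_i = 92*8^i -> [92, 736, 5888, 47104, 376832]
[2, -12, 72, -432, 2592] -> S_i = 2*-6^i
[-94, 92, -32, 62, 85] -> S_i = Random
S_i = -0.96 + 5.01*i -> [-0.96, 4.05, 9.06, 14.07, 19.08]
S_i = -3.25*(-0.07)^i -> [-3.25, 0.23, -0.02, 0.0, -0.0]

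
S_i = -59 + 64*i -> [-59, 5, 69, 133, 197]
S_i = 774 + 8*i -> [774, 782, 790, 798, 806]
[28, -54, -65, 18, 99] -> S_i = Random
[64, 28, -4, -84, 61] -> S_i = Random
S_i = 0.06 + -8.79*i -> [0.06, -8.73, -17.52, -26.31, -35.1]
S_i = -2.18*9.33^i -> [-2.18, -20.34, -189.77, -1770.52, -16518.97]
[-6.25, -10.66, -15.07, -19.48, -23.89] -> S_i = -6.25 + -4.41*i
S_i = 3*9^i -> [3, 27, 243, 2187, 19683]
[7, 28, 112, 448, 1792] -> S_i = 7*4^i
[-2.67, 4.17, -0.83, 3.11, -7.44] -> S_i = Random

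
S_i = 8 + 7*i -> [8, 15, 22, 29, 36]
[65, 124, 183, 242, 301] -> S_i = 65 + 59*i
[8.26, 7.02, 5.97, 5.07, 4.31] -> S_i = 8.26*0.85^i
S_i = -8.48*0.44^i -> [-8.48, -3.73, -1.64, -0.72, -0.32]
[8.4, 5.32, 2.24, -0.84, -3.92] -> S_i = 8.40 + -3.08*i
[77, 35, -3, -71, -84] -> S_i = Random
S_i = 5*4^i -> [5, 20, 80, 320, 1280]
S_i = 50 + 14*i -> [50, 64, 78, 92, 106]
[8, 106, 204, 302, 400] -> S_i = 8 + 98*i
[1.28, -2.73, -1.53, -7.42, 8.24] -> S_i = Random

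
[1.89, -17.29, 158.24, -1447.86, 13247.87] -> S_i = 1.89*(-9.15)^i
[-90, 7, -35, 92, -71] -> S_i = Random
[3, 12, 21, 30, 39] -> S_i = 3 + 9*i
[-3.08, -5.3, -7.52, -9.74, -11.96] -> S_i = -3.08 + -2.22*i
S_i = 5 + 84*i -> [5, 89, 173, 257, 341]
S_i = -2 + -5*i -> [-2, -7, -12, -17, -22]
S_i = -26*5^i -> [-26, -130, -650, -3250, -16250]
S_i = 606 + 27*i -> [606, 633, 660, 687, 714]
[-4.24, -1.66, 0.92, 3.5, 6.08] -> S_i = -4.24 + 2.58*i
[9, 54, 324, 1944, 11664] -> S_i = 9*6^i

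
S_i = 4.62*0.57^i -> [4.62, 2.63, 1.5, 0.86, 0.49]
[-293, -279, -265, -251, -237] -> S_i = -293 + 14*i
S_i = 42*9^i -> [42, 378, 3402, 30618, 275562]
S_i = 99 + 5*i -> [99, 104, 109, 114, 119]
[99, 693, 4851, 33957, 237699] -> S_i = 99*7^i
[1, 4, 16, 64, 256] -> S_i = 1*4^i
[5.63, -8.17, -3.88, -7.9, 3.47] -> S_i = Random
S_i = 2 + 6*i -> [2, 8, 14, 20, 26]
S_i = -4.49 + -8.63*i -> [-4.49, -13.12, -21.75, -30.38, -39.01]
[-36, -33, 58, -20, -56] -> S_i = Random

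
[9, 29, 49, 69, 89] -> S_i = 9 + 20*i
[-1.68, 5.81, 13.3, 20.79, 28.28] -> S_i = -1.68 + 7.49*i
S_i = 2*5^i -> [2, 10, 50, 250, 1250]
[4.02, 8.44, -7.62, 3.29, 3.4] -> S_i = Random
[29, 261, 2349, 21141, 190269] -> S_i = 29*9^i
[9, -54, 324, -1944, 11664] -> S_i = 9*-6^i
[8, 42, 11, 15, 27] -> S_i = Random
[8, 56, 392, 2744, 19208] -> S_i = 8*7^i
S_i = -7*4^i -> [-7, -28, -112, -448, -1792]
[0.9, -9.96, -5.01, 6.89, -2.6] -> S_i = Random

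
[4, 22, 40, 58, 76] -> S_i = 4 + 18*i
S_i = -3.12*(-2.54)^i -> [-3.12, 7.92, -20.13, 51.13, -129.86]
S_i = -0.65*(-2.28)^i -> [-0.65, 1.48, -3.38, 7.7, -17.57]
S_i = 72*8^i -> [72, 576, 4608, 36864, 294912]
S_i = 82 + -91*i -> [82, -9, -100, -191, -282]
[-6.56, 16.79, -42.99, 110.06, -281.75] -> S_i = -6.56*(-2.56)^i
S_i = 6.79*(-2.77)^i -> [6.79, -18.81, 52.1, -144.31, 399.75]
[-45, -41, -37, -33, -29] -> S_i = -45 + 4*i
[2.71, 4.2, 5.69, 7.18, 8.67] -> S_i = 2.71 + 1.49*i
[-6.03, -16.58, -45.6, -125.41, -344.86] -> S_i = -6.03*2.75^i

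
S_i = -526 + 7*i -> [-526, -519, -512, -505, -498]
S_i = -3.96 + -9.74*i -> [-3.96, -13.7, -23.44, -33.18, -42.92]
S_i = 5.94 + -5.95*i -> [5.94, -0.01, -5.96, -11.91, -17.86]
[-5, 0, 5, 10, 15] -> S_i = -5 + 5*i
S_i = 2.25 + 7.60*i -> [2.25, 9.85, 17.45, 25.05, 32.65]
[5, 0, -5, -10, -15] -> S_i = 5 + -5*i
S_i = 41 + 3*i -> [41, 44, 47, 50, 53]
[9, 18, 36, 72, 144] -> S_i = 9*2^i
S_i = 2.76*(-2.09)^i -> [2.76, -5.77, 12.06, -25.2, 52.66]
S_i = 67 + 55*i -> [67, 122, 177, 232, 287]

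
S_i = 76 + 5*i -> [76, 81, 86, 91, 96]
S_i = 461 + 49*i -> [461, 510, 559, 608, 657]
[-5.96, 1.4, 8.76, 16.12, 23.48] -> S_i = -5.96 + 7.36*i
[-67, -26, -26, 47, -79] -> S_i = Random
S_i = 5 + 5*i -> [5, 10, 15, 20, 25]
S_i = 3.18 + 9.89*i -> [3.18, 13.07, 22.96, 32.85, 42.74]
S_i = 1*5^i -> [1, 5, 25, 125, 625]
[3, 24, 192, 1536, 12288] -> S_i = 3*8^i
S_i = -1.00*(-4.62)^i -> [-1.0, 4.62, -21.34, 98.61, -455.58]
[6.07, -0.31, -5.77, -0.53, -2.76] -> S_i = Random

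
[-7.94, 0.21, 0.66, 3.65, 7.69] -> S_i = Random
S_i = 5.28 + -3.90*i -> [5.28, 1.38, -2.52, -6.42, -10.32]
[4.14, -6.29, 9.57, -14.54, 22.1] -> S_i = 4.14*(-1.52)^i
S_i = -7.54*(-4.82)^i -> [-7.54, 36.34, -175.17, 844.33, -4069.67]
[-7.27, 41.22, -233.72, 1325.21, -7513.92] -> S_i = -7.27*(-5.67)^i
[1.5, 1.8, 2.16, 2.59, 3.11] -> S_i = 1.50*1.20^i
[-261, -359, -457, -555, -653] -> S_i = -261 + -98*i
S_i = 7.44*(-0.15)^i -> [7.44, -1.12, 0.17, -0.03, 0.0]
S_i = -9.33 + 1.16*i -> [-9.33, -8.17, -7.01, -5.85, -4.69]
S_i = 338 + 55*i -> [338, 393, 448, 503, 558]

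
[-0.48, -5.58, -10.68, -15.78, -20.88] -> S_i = -0.48 + -5.10*i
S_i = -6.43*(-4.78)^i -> [-6.43, 30.74, -146.92, 702.25, -3356.78]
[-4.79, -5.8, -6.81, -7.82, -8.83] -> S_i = -4.79 + -1.01*i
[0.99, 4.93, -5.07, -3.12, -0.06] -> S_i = Random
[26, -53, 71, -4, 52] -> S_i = Random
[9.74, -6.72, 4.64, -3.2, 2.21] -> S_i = 9.74*(-0.69)^i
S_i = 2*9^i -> [2, 18, 162, 1458, 13122]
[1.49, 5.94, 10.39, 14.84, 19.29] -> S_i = 1.49 + 4.45*i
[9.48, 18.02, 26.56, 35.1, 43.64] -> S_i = 9.48 + 8.54*i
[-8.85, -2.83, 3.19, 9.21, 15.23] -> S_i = -8.85 + 6.02*i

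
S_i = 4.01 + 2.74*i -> [4.01, 6.75, 9.49, 12.23, 14.97]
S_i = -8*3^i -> [-8, -24, -72, -216, -648]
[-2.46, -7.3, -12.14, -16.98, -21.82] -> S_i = -2.46 + -4.84*i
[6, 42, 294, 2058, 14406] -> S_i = 6*7^i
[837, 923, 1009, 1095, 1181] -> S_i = 837 + 86*i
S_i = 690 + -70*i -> [690, 620, 550, 480, 410]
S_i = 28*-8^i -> [28, -224, 1792, -14336, 114688]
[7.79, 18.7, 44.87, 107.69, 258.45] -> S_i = 7.79*2.40^i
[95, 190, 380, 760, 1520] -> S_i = 95*2^i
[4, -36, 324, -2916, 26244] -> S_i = 4*-9^i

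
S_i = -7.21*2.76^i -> [-7.21, -19.9, -54.92, -151.59, -418.38]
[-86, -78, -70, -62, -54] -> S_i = -86 + 8*i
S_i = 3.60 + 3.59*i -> [3.6, 7.19, 10.78, 14.37, 17.96]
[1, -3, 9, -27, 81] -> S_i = 1*-3^i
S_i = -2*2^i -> [-2, -4, -8, -16, -32]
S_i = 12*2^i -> [12, 24, 48, 96, 192]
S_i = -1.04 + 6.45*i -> [-1.04, 5.41, 11.86, 18.31, 24.76]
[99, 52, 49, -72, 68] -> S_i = Random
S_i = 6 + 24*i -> [6, 30, 54, 78, 102]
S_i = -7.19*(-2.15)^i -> [-7.19, 15.46, -33.24, 71.46, -153.63]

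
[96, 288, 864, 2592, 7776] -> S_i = 96*3^i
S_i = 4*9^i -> [4, 36, 324, 2916, 26244]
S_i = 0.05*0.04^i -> [0.05, 0.0, 0.0, 0.0, 0.0]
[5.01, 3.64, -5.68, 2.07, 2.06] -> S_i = Random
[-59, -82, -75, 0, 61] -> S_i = Random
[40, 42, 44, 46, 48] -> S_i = 40 + 2*i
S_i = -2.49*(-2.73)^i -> [-2.49, 6.8, -18.56, 50.66, -138.31]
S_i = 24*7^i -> [24, 168, 1176, 8232, 57624]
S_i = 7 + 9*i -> [7, 16, 25, 34, 43]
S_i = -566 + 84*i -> [-566, -482, -398, -314, -230]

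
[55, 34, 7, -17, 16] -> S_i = Random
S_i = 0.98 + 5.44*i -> [0.98, 6.42, 11.86, 17.3, 22.74]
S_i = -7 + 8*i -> [-7, 1, 9, 17, 25]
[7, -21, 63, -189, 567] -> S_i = 7*-3^i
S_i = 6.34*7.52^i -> [6.34, 47.68, 358.53, 2696.14, 20274.99]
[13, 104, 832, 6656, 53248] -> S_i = 13*8^i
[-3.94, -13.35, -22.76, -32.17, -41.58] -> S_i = -3.94 + -9.41*i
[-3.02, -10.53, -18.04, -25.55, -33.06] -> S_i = -3.02 + -7.51*i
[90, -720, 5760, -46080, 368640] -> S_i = 90*-8^i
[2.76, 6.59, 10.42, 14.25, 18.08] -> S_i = 2.76 + 3.83*i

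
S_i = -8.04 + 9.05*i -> [-8.04, 1.01, 10.06, 19.11, 28.16]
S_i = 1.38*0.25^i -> [1.38, 0.34, 0.09, 0.02, 0.01]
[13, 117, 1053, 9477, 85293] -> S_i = 13*9^i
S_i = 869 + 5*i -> [869, 874, 879, 884, 889]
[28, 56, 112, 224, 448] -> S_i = 28*2^i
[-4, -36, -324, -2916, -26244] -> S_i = -4*9^i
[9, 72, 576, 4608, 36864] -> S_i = 9*8^i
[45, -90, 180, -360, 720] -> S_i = 45*-2^i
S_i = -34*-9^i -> [-34, 306, -2754, 24786, -223074]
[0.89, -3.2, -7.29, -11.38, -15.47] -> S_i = 0.89 + -4.09*i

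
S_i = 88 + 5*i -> [88, 93, 98, 103, 108]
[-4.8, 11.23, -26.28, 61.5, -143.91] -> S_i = -4.80*(-2.34)^i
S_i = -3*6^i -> [-3, -18, -108, -648, -3888]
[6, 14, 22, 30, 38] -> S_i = 6 + 8*i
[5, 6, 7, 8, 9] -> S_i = 5 + 1*i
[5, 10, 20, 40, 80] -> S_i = 5*2^i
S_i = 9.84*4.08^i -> [9.84, 40.15, 163.8, 668.31, 2726.69]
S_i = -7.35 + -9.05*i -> [-7.35, -16.4, -25.45, -34.5, -43.55]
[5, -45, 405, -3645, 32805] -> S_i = 5*-9^i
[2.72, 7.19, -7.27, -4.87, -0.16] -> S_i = Random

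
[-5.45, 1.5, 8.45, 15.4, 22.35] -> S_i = -5.45 + 6.95*i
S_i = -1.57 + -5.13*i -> [-1.57, -6.7, -11.83, -16.96, -22.09]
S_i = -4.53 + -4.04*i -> [-4.53, -8.57, -12.61, -16.65, -20.69]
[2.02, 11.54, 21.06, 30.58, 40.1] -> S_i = 2.02 + 9.52*i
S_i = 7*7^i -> [7, 49, 343, 2401, 16807]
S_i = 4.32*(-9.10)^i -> [4.32, -39.31, 357.74, -3255.43, 29624.38]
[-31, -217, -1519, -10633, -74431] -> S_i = -31*7^i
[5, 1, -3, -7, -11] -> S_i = 5 + -4*i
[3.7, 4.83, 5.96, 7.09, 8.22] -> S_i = 3.70 + 1.13*i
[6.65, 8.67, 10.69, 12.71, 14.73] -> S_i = 6.65 + 2.02*i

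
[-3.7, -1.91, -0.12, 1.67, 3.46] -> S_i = -3.70 + 1.79*i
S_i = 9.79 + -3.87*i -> [9.79, 5.92, 2.05, -1.82, -5.69]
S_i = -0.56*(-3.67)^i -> [-0.56, 2.06, -7.54, 27.68, -101.59]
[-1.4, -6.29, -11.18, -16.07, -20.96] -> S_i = -1.40 + -4.89*i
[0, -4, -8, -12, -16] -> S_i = 0 + -4*i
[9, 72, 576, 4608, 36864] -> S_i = 9*8^i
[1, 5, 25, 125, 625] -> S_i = 1*5^i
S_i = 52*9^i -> [52, 468, 4212, 37908, 341172]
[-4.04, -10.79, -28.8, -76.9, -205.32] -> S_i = -4.04*2.67^i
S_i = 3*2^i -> [3, 6, 12, 24, 48]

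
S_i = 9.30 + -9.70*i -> [9.3, -0.4, -10.1, -19.8, -29.5]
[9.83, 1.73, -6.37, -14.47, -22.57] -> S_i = 9.83 + -8.10*i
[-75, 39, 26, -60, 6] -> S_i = Random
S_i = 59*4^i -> [59, 236, 944, 3776, 15104]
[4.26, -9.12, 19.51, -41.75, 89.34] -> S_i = 4.26*(-2.14)^i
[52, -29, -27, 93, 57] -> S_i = Random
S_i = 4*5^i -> [4, 20, 100, 500, 2500]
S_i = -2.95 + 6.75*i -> [-2.95, 3.8, 10.55, 17.3, 24.05]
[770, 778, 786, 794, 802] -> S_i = 770 + 8*i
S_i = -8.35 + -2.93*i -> [-8.35, -11.28, -14.21, -17.14, -20.07]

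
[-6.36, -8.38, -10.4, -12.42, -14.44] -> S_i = -6.36 + -2.02*i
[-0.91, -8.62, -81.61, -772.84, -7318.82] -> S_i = -0.91*9.47^i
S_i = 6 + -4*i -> [6, 2, -2, -6, -10]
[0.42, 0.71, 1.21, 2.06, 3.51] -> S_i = 0.42*1.70^i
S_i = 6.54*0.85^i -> [6.54, 5.56, 4.73, 4.02, 3.41]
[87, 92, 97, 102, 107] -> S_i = 87 + 5*i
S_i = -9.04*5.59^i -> [-9.04, -50.53, -282.48, -1579.08, -8827.05]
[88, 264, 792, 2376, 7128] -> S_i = 88*3^i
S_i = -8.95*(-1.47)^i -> [-8.95, 13.16, -19.34, 28.43, -41.79]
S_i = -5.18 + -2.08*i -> [-5.18, -7.26, -9.34, -11.42, -13.5]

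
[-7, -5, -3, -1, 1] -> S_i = -7 + 2*i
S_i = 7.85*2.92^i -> [7.85, 22.92, 66.93, 195.44, 570.69]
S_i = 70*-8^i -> [70, -560, 4480, -35840, 286720]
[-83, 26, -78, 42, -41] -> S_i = Random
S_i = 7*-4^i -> [7, -28, 112, -448, 1792]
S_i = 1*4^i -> [1, 4, 16, 64, 256]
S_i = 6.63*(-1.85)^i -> [6.63, -12.27, 22.69, -41.98, 77.66]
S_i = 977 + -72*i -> [977, 905, 833, 761, 689]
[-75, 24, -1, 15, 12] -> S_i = Random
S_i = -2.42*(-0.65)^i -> [-2.42, 1.57, -1.02, 0.66, -0.43]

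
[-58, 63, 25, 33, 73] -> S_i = Random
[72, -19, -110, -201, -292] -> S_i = 72 + -91*i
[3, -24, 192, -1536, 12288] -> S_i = 3*-8^i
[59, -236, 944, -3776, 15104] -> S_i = 59*-4^i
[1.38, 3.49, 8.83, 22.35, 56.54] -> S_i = 1.38*2.53^i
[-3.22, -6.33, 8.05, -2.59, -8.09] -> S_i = Random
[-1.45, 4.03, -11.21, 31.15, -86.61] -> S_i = -1.45*(-2.78)^i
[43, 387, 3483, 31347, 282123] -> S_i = 43*9^i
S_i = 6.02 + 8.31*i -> [6.02, 14.33, 22.64, 30.95, 39.26]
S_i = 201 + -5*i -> [201, 196, 191, 186, 181]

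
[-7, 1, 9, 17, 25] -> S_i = -7 + 8*i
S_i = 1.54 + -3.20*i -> [1.54, -1.66, -4.86, -8.06, -11.26]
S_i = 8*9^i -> [8, 72, 648, 5832, 52488]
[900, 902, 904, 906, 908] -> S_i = 900 + 2*i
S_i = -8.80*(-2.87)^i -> [-8.8, 25.26, -72.48, 208.03, -597.05]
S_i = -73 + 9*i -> [-73, -64, -55, -46, -37]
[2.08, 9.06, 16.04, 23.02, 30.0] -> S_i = 2.08 + 6.98*i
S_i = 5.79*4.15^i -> [5.79, 24.03, 99.72, 413.83, 1717.4]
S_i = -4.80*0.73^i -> [-4.8, -3.5, -2.56, -1.87, -1.36]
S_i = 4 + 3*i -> [4, 7, 10, 13, 16]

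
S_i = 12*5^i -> [12, 60, 300, 1500, 7500]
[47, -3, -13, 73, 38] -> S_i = Random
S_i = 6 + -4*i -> [6, 2, -2, -6, -10]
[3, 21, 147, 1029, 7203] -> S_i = 3*7^i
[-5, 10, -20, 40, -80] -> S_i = -5*-2^i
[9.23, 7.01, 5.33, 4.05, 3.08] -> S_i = 9.23*0.76^i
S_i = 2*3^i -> [2, 6, 18, 54, 162]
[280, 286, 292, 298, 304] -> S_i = 280 + 6*i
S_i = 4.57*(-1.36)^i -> [4.57, -6.22, 8.45, -11.5, 15.63]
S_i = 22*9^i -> [22, 198, 1782, 16038, 144342]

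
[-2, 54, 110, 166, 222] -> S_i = -2 + 56*i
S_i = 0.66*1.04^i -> [0.66, 0.69, 0.71, 0.74, 0.77]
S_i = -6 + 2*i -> [-6, -4, -2, 0, 2]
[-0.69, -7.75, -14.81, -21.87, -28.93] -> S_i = -0.69 + -7.06*i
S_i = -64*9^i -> [-64, -576, -5184, -46656, -419904]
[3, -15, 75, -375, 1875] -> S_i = 3*-5^i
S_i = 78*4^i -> [78, 312, 1248, 4992, 19968]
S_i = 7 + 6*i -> [7, 13, 19, 25, 31]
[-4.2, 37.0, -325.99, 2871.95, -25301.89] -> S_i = -4.20*(-8.81)^i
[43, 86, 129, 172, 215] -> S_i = 43 + 43*i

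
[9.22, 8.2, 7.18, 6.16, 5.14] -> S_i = 9.22 + -1.02*i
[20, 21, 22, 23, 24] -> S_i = 20 + 1*i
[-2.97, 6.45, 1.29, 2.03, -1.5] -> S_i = Random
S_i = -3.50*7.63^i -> [-3.5, -26.7, -203.76, -1554.68, -11862.23]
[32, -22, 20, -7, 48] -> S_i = Random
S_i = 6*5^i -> [6, 30, 150, 750, 3750]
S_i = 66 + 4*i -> [66, 70, 74, 78, 82]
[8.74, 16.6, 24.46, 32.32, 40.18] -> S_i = 8.74 + 7.86*i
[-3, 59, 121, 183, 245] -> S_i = -3 + 62*i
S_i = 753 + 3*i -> [753, 756, 759, 762, 765]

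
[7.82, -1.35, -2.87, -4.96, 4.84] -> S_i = Random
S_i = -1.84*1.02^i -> [-1.84, -1.88, -1.91, -1.95, -1.99]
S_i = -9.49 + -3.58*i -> [-9.49, -13.07, -16.65, -20.23, -23.81]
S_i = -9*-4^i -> [-9, 36, -144, 576, -2304]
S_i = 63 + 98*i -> [63, 161, 259, 357, 455]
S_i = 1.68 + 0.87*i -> [1.68, 2.55, 3.42, 4.29, 5.16]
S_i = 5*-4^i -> [5, -20, 80, -320, 1280]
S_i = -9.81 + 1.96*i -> [-9.81, -7.85, -5.89, -3.93, -1.97]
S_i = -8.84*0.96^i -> [-8.84, -8.49, -8.15, -7.82, -7.51]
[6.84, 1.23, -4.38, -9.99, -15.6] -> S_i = 6.84 + -5.61*i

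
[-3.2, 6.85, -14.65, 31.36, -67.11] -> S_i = -3.20*(-2.14)^i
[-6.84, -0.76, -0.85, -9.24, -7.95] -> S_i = Random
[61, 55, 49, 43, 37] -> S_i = 61 + -6*i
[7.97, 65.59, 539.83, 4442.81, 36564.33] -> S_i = 7.97*8.23^i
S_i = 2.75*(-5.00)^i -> [2.75, -13.75, 68.75, -343.75, 1718.75]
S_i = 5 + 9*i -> [5, 14, 23, 32, 41]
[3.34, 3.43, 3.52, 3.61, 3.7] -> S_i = 3.34 + 0.09*i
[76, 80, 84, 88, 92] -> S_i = 76 + 4*i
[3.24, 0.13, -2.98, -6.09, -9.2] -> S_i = 3.24 + -3.11*i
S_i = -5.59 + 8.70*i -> [-5.59, 3.11, 11.81, 20.51, 29.21]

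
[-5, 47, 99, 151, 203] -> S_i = -5 + 52*i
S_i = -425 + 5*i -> [-425, -420, -415, -410, -405]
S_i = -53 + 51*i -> [-53, -2, 49, 100, 151]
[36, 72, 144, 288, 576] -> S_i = 36*2^i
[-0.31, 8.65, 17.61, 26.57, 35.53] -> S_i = -0.31 + 8.96*i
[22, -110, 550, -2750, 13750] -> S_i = 22*-5^i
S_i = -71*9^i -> [-71, -639, -5751, -51759, -465831]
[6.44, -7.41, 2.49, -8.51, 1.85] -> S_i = Random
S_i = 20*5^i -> [20, 100, 500, 2500, 12500]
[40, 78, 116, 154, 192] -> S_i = 40 + 38*i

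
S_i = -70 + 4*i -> [-70, -66, -62, -58, -54]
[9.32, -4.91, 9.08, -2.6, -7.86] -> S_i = Random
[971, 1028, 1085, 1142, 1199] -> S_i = 971 + 57*i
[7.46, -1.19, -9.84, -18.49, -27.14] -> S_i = 7.46 + -8.65*i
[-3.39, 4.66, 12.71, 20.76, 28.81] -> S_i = -3.39 + 8.05*i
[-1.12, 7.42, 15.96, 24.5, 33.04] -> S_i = -1.12 + 8.54*i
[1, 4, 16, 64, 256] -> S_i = 1*4^i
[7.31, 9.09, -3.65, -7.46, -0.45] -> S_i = Random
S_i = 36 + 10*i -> [36, 46, 56, 66, 76]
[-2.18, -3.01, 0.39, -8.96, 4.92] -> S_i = Random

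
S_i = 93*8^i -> [93, 744, 5952, 47616, 380928]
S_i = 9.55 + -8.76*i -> [9.55, 0.79, -7.97, -16.73, -25.49]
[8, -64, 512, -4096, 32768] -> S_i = 8*-8^i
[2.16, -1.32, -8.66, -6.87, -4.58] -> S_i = Random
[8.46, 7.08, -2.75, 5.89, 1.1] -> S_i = Random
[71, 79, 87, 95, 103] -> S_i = 71 + 8*i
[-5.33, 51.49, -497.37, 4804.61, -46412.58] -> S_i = -5.33*(-9.66)^i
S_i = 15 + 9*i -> [15, 24, 33, 42, 51]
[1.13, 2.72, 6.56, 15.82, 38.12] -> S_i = 1.13*2.41^i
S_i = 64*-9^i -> [64, -576, 5184, -46656, 419904]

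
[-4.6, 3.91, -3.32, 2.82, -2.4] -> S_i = -4.60*(-0.85)^i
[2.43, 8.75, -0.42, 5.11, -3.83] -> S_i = Random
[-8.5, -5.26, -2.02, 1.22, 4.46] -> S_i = -8.50 + 3.24*i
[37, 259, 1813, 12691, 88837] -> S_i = 37*7^i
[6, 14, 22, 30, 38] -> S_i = 6 + 8*i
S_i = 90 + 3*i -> [90, 93, 96, 99, 102]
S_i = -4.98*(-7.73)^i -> [-4.98, 38.5, -297.57, 2300.21, -17780.64]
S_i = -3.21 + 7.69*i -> [-3.21, 4.48, 12.17, 19.86, 27.55]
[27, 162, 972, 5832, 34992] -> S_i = 27*6^i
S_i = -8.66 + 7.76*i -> [-8.66, -0.9, 6.86, 14.62, 22.38]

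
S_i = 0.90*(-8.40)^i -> [0.9, -7.56, 63.5, -533.43, 4480.84]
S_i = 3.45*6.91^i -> [3.45, 23.84, 164.73, 1138.29, 7865.59]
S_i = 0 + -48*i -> [0, -48, -96, -144, -192]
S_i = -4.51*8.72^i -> [-4.51, -39.33, -342.93, -2990.38, -26076.09]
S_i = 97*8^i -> [97, 776, 6208, 49664, 397312]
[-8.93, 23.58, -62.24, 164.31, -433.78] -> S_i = -8.93*(-2.64)^i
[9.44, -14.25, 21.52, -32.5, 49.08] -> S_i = 9.44*(-1.51)^i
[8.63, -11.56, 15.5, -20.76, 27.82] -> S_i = 8.63*(-1.34)^i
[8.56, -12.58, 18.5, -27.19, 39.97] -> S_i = 8.56*(-1.47)^i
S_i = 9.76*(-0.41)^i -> [9.76, -4.0, 1.64, -0.67, 0.28]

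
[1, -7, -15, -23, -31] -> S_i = 1 + -8*i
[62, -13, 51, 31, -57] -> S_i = Random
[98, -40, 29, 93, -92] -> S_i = Random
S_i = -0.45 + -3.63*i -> [-0.45, -4.08, -7.71, -11.34, -14.97]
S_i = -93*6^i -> [-93, -558, -3348, -20088, -120528]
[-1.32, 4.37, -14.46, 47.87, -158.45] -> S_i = -1.32*(-3.31)^i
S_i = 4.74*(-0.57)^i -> [4.74, -2.7, 1.54, -0.88, 0.5]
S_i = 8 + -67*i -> [8, -59, -126, -193, -260]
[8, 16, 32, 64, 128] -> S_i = 8*2^i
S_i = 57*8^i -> [57, 456, 3648, 29184, 233472]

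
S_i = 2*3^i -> [2, 6, 18, 54, 162]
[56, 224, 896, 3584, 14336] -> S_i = 56*4^i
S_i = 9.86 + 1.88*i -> [9.86, 11.74, 13.62, 15.5, 17.38]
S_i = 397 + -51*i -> [397, 346, 295, 244, 193]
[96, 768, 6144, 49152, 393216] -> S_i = 96*8^i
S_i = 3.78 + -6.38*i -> [3.78, -2.6, -8.98, -15.36, -21.74]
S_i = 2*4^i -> [2, 8, 32, 128, 512]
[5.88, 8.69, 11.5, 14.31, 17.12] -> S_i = 5.88 + 2.81*i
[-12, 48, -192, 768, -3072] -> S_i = -12*-4^i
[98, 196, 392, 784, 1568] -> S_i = 98*2^i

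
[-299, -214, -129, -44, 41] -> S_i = -299 + 85*i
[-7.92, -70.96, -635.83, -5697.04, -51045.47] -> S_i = -7.92*8.96^i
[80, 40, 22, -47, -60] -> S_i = Random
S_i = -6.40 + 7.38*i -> [-6.4, 0.98, 8.36, 15.74, 23.12]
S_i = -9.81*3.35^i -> [-9.81, -32.86, -110.09, -368.81, -1235.52]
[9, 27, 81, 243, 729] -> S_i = 9*3^i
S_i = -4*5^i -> [-4, -20, -100, -500, -2500]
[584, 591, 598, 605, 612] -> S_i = 584 + 7*i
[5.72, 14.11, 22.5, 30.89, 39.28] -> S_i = 5.72 + 8.39*i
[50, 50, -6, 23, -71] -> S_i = Random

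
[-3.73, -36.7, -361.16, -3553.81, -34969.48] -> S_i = -3.73*9.84^i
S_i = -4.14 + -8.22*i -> [-4.14, -12.36, -20.58, -28.8, -37.02]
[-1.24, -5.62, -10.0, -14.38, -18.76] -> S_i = -1.24 + -4.38*i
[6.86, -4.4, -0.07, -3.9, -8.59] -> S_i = Random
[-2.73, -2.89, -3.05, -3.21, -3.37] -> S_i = -2.73 + -0.16*i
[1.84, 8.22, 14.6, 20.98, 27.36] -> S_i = 1.84 + 6.38*i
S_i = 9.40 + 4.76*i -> [9.4, 14.16, 18.92, 23.68, 28.44]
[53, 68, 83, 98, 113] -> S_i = 53 + 15*i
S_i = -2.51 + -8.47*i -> [-2.51, -10.98, -19.45, -27.92, -36.39]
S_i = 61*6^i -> [61, 366, 2196, 13176, 79056]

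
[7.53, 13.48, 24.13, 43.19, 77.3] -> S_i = 7.53*1.79^i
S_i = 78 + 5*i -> [78, 83, 88, 93, 98]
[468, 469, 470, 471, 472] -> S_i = 468 + 1*i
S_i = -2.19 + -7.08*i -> [-2.19, -9.27, -16.35, -23.43, -30.51]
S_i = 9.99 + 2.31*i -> [9.99, 12.3, 14.61, 16.92, 19.23]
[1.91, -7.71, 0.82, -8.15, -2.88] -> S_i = Random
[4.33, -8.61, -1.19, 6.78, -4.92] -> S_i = Random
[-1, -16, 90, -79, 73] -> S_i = Random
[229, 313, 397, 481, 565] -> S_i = 229 + 84*i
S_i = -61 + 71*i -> [-61, 10, 81, 152, 223]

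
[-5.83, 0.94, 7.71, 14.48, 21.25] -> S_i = -5.83 + 6.77*i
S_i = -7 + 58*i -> [-7, 51, 109, 167, 225]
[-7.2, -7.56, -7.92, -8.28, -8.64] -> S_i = -7.20 + -0.36*i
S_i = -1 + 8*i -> [-1, 7, 15, 23, 31]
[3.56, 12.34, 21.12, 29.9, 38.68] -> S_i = 3.56 + 8.78*i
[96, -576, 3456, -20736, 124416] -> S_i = 96*-6^i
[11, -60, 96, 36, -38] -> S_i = Random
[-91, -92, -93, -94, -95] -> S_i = -91 + -1*i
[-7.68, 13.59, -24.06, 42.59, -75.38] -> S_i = -7.68*(-1.77)^i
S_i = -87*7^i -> [-87, -609, -4263, -29841, -208887]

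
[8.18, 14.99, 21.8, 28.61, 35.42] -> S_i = 8.18 + 6.81*i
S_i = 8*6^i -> [8, 48, 288, 1728, 10368]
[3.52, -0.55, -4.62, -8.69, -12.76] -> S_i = 3.52 + -4.07*i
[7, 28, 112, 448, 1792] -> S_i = 7*4^i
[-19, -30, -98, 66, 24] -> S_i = Random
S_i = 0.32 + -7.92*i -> [0.32, -7.6, -15.52, -23.44, -31.36]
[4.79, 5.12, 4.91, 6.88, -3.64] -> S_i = Random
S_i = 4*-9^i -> [4, -36, 324, -2916, 26244]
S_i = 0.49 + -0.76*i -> [0.49, -0.27, -1.03, -1.79, -2.55]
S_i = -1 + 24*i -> [-1, 23, 47, 71, 95]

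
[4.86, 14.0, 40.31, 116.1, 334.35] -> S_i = 4.86*2.88^i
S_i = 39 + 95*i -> [39, 134, 229, 324, 419]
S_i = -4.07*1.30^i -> [-4.07, -5.29, -6.88, -8.94, -11.62]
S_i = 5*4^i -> [5, 20, 80, 320, 1280]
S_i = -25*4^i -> [-25, -100, -400, -1600, -6400]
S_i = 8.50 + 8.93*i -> [8.5, 17.43, 26.36, 35.29, 44.22]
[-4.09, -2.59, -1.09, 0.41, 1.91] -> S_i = -4.09 + 1.50*i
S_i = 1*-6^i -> [1, -6, 36, -216, 1296]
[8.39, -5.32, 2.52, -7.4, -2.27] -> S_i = Random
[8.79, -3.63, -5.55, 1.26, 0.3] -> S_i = Random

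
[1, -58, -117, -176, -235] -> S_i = 1 + -59*i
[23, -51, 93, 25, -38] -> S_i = Random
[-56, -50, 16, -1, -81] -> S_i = Random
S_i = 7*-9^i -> [7, -63, 567, -5103, 45927]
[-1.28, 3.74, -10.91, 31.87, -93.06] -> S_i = -1.28*(-2.92)^i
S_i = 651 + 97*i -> [651, 748, 845, 942, 1039]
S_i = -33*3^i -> [-33, -99, -297, -891, -2673]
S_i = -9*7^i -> [-9, -63, -441, -3087, -21609]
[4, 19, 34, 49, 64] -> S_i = 4 + 15*i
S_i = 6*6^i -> [6, 36, 216, 1296, 7776]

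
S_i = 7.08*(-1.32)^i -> [7.08, -9.35, 12.34, -16.28, 21.49]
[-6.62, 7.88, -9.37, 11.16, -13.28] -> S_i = -6.62*(-1.19)^i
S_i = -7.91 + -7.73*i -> [-7.91, -15.64, -23.37, -31.1, -38.83]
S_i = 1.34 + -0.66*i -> [1.34, 0.68, 0.02, -0.64, -1.3]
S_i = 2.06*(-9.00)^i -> [2.06, -18.54, 166.86, -1501.74, 13515.66]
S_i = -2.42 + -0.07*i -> [-2.42, -2.49, -2.56, -2.63, -2.7]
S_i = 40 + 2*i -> [40, 42, 44, 46, 48]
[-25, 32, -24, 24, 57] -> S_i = Random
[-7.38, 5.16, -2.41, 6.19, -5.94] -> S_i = Random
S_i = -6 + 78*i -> [-6, 72, 150, 228, 306]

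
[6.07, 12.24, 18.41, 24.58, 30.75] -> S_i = 6.07 + 6.17*i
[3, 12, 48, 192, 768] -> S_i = 3*4^i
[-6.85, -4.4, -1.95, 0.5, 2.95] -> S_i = -6.85 + 2.45*i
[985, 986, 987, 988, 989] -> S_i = 985 + 1*i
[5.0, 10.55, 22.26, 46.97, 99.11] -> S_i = 5.00*2.11^i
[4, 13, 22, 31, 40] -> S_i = 4 + 9*i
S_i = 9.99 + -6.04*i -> [9.99, 3.95, -2.09, -8.13, -14.17]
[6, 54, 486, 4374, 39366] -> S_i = 6*9^i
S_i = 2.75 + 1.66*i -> [2.75, 4.41, 6.07, 7.73, 9.39]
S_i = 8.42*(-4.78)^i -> [8.42, -40.25, 192.38, -919.59, 4395.66]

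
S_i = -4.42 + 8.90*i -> [-4.42, 4.48, 13.38, 22.28, 31.18]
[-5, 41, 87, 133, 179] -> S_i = -5 + 46*i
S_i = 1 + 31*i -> [1, 32, 63, 94, 125]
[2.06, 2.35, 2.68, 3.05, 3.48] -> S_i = 2.06*1.14^i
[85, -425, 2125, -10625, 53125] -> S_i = 85*-5^i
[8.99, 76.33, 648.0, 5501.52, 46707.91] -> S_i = 8.99*8.49^i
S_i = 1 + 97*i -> [1, 98, 195, 292, 389]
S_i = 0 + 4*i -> [0, 4, 8, 12, 16]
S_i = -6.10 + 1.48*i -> [-6.1, -4.62, -3.14, -1.66, -0.18]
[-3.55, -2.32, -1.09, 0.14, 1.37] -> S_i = -3.55 + 1.23*i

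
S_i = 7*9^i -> [7, 63, 567, 5103, 45927]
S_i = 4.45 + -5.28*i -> [4.45, -0.83, -6.11, -11.39, -16.67]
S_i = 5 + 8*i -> [5, 13, 21, 29, 37]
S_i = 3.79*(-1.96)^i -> [3.79, -7.43, 14.56, -28.54, 55.93]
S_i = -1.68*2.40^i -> [-1.68, -4.03, -9.68, -23.22, -55.74]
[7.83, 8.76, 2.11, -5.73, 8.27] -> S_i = Random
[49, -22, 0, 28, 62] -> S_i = Random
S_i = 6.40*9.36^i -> [6.4, 59.9, 560.7, 5248.17, 49122.83]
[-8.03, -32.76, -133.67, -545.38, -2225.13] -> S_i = -8.03*4.08^i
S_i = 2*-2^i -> [2, -4, 8, -16, 32]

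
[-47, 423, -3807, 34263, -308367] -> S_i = -47*-9^i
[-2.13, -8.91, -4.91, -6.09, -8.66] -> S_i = Random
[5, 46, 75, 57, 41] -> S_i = Random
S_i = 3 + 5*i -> [3, 8, 13, 18, 23]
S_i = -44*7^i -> [-44, -308, -2156, -15092, -105644]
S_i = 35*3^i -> [35, 105, 315, 945, 2835]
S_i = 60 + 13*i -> [60, 73, 86, 99, 112]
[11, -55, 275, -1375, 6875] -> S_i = 11*-5^i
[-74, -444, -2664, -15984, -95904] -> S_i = -74*6^i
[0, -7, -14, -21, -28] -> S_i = 0 + -7*i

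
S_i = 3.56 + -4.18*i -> [3.56, -0.62, -4.8, -8.98, -13.16]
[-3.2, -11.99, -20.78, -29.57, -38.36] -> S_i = -3.20 + -8.79*i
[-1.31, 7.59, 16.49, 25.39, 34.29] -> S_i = -1.31 + 8.90*i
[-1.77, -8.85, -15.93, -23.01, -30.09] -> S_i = -1.77 + -7.08*i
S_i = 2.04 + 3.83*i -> [2.04, 5.87, 9.7, 13.53, 17.36]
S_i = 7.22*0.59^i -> [7.22, 4.26, 2.51, 1.48, 0.87]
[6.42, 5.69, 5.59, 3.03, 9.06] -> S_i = Random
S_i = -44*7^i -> [-44, -308, -2156, -15092, -105644]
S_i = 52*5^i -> [52, 260, 1300, 6500, 32500]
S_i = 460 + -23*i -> [460, 437, 414, 391, 368]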